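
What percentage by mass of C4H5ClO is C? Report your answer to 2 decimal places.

Molar mass = 4(12.01) + 5(1.008) + 1(35.45) + 1(16.00) = 104.530 g/mol
Mass of C per mole = 4 × 12.01 = 48.040 g
% C = 48.040 / 104.530 × 100 = 45.96%

45.96%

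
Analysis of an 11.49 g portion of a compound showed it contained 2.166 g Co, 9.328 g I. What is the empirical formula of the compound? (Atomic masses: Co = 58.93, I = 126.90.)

CoI2

Moles — Co: 2.166 / 58.93 = 0.03676 mol; I: 9.328 / 126.90 = 0.07351 mol
Divide by the smallest (0.03676 mol Co): Co 1.000, I 2.000
→ CoI2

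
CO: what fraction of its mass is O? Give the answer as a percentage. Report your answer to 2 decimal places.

Molar mass = 1(12.01) + 1(16.00) = 28.010 g/mol
Mass of O per mole = 1 × 16.00 = 16.000 g
% O = 16.000 / 28.010 × 100 = 57.12%

57.12%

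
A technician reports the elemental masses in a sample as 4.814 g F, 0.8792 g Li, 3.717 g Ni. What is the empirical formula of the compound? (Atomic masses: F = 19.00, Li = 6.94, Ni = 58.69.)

Moles — F: 4.814 / 19.00 = 0.2534 mol; Li: 0.8792 / 6.94 = 0.1267 mol; Ni: 3.717 / 58.69 = 0.06333 mol
Smallest is Ni at 0.06333 mol; normalising gives F 4.001, Li 2.000, Ni 1.000
Ratio ≈ 4:2:1, so the empirical formula is F4Li2Ni

F4Li2Ni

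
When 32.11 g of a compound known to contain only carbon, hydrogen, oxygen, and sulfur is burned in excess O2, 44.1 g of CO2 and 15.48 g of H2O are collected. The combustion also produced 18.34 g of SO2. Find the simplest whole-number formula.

mol C = 44.1 / 44.01 = 1.002; mass C = 1.002 × 12.01 = 12.03 g
mol H = 2 × (15.48 / 18.02) = 1.718; mass H = 1.718 × 1.008 = 1.732 g
mol S = 18.34 / 64.07 = 0.2862; mass S = 9.180 g
mass O = 32.11 − (22.95) = 9.164 g → mol O = 0.5727
Smallest is S at 0.2862 mol; normalising gives C 3.501, H 6.002, O 2.001, S 1.000
Multiply by 2: C 7.00, H 12.00, O 4.00, S 2.00 → C7H12O4S2

C7H12O4S2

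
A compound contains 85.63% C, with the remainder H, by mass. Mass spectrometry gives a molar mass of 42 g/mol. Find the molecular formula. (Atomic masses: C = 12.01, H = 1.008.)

Assume 100 g: 85.63 g C, 14.37 g H.
Moles — C: 85.63 / 12.01 = 7.13 mol; H: 14.37 / 1.008 = 14.26 mol
Divide by the smallest (7.13 mol C): C 1.000, H 1.999
Ratio ≈ 1:2, so the empirical formula is CH2
Empirical-formula mass = 14.03 g/mol
n = 42 / 14.03 = 2.99 ≈ 3
Molecular formula = (CH2)×3 = C3H6

C3H6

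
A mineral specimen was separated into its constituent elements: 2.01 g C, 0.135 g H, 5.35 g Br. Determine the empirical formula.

n(C) = 2.01/12.01 = 0.1674, n(H) = 0.135/1.008 = 0.1339, n(Br) = 5.35/79.90 = 0.06696
Smallest is Br at 0.06696 mol; normalising gives C 2.499, H 2.000, Br 1.000
×2: C 5.00, H 4.00, Br 2.00 → C5H4Br2

C5H4Br2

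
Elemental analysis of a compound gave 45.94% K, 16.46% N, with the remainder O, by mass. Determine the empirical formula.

KNO2

Assume 100 g: 45.94 g K, 16.46 g N, 37.6 g O.
n(K) = 45.94/39.10 = 1.175, n(N) = 16.46/14.01 = 1.175, n(O) = 37.6/16.00 = 2.35
Smallest is N at 1.175 mol; normalising gives K 1.000, N 1.000, O 2.000
→ KNO2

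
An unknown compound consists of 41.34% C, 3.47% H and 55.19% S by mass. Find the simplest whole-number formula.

C2H2S

Assume 100 g: 41.34 g C, 3.47 g H, 55.19 g S.
Moles — C: 41.34 / 12.01 = 3.442 mol; H: 3.47 / 1.008 = 3.442 mol; S: 55.19 / 32.07 = 1.721 mol
Divide by the smallest (1.721 mol S): C 2.000, H 2.000, S 1.000
→ C2H2S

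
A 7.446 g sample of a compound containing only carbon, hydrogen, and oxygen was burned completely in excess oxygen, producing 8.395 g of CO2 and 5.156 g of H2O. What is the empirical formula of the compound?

C2H6O3

mol C = 8.395 / 44.01 = 0.1908; mass C = 0.1908 × 12.01 = 2.291 g
mol H = 2 × (5.156 / 18.02) = 0.5723; mass H = 0.5723 × 1.008 = 0.5768 g
mass O = 7.446 − (2.868) = 4.578 g → mol O = 0.2861
Ratios (÷ 0.1908): C 1.000, H 3.000, O 1.500
Scaling by 2: C 2.00, H 6.00, O 3.00 → C2H6O3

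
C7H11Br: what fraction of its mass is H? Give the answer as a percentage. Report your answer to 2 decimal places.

6.33%

Molar mass = 7(12.01) + 11(1.008) + 1(79.90) = 175.058 g/mol
Mass of H per mole = 11 × 1.008 = 11.088 g
% H = 11.088 / 175.058 × 100 = 6.33%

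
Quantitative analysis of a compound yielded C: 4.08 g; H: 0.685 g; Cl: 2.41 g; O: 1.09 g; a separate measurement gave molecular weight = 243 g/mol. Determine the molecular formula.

C: 4.08 g ÷ 12.01 g/mol = 0.3397 mol
H: 0.685 g ÷ 1.008 g/mol = 0.6796 mol
Cl: 2.41 g ÷ 35.45 g/mol = 0.06798 mol
O: 1.09 g ÷ 16.00 g/mol = 0.06813 mol
Smallest is Cl at 0.06798 mol; normalising gives C 4.997, H 9.996, Cl 1.000, O 1.002
≈ 5:10:1:1 → C5H10ClO
Empirical-formula mass = 121.58 g/mol
n = 243 / 121.58 = 2.00 ≈ 2
Molecular formula = (C5H10ClO)×2 = C10H20Cl2O2

C10H20Cl2O2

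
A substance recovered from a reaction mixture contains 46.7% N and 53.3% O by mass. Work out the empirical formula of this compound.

Assume 100 g: 46.7 g N, 53.3 g O.
Moles — N: 46.7 / 14.01 = 3.333 mol; O: 53.3 / 16.00 = 3.331 mol
Ratios (÷ 3.331): N 1.001, O 1.000
→ NO

NO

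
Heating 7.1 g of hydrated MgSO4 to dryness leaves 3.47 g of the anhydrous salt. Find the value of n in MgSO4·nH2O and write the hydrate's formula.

Mass of water lost = 7.1 − 3.47 = 3.63 g → 3.63 / 18.02 = 0.2014 mol H2O
Molar mass of MgSO4 = 120.38 g/mol → mol MgSO4 = 3.47 / 120.38 = 0.02883
n = 0.2014 / 0.02883 = 6.99 ≈ 7 → MgSO4·7H2O

MgSO4·7H2O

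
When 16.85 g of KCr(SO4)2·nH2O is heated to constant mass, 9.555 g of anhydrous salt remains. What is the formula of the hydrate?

Mass of water lost = 16.85 − 9.555 = 7.295 g → 7.295 / 18.02 = 0.4048 mol H2O
Molar mass of KCr(SO4)2 = 283.24 g/mol → mol KCr(SO4)2 = 9.555 / 283.24 = 0.03373
n = 0.4048 / 0.03373 = 12.00 ≈ 12 → KCr(SO4)2·12H2O

KCr(SO4)2·12H2O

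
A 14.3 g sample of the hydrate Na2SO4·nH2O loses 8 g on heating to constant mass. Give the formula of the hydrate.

Na2SO4·10H2O

Mass of anhydrous Na2SO4 = 14.3 − 8 = 6.3 g
mol H2O = 8 / 18.02 = 0.444
Molar mass of Na2SO4 = 142.05 g/mol → mol Na2SO4 = 6.3 / 142.05 = 0.04435
n = 0.444 / 0.04435 = 10.01 ≈ 10 → Na2SO4·10H2O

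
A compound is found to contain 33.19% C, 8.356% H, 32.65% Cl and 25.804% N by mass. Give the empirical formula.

C3H9ClN2

Assume 100 g: 33.19 g C, 8.356 g H, 32.65 g Cl, 25.804 g N.
C: 33.19 g ÷ 12.01 g/mol = 2.764 mol
H: 8.356 g ÷ 1.008 g/mol = 8.29 mol
Cl: 32.65 g ÷ 35.45 g/mol = 0.921 mol
N: 25.804 g ÷ 14.01 g/mol = 1.842 mol
Smallest is Cl at 0.921 mol; normalising gives C 3.001, H 9.001, Cl 1.000, N 2.000
≈ 3:9:1:2 → C3H9ClN2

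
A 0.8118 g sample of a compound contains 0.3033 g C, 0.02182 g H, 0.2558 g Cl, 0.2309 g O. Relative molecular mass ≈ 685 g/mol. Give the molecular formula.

C21H18Cl6O12

C: 0.3033 g ÷ 12.01 g/mol = 0.02525 mol
H: 0.02182 g ÷ 1.008 g/mol = 0.02165 mol
Cl: 0.2558 g ÷ 35.45 g/mol = 0.007216 mol
O: 0.2309 g ÷ 16.00 g/mol = 0.01443 mol
Divide by the smallest (0.007216 mol Cl): C 3.500, H 3.000, Cl 1.000, O 2.000
Scaling by 2: C 7.00, H 6.00, Cl 2.00, O 4.00 → C7H6Cl2O4
Empirical-formula mass = 225.02 g/mol
n = 685 / 225.02 = 3.04 ≈ 3
Molecular formula = (C7H6Cl2O4)×3 = C21H18Cl6O12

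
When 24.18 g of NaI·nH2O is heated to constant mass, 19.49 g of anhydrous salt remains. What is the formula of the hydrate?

Mass of water lost = 24.18 − 19.49 = 4.69 g → 4.69 / 18.02 = 0.2603 mol H2O
Molar mass of NaI = 149.89 g/mol → mol NaI = 19.49 / 149.89 = 0.13
n = 0.2603 / 0.13 = 2.00 ≈ 2 → NaI·2H2O

NaI·2H2O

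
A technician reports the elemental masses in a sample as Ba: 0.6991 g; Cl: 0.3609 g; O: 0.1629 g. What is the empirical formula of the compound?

BaCl2O2

Moles — Ba: 0.6991 / 137.33 = 0.005091 mol; Cl: 0.3609 / 35.45 = 0.01018 mol; O: 0.1629 / 16.00 = 0.01018 mol
Divide by the smallest (0.005091 mol Ba): Ba 1.000, Cl 2.000, O 2.000
→ BaCl2O2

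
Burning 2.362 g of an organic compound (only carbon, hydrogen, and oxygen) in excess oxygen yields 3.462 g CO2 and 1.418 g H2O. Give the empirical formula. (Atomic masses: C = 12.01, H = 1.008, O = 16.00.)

CH2O

mol C = 3.462 / 44.01 = 0.07866; mass C = 0.07866 × 12.01 = 0.9448 g
mol H = 2 × (1.418 / 18.02) = 0.1574; mass H = 0.1574 × 1.008 = 0.1586 g
mass O = 2.362 − (1.103) = 1.259 g → mol O = 0.07866
Ratios (÷ 0.07866): C 1.000, H 2.001, O 1.000
≈ 1:2:1 → CH2O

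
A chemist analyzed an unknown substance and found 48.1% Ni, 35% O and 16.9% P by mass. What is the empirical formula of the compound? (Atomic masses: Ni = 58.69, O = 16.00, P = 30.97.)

Assume 100 g: 48.1 g Ni, 35 g O, 16.9 g P.
n(Ni) = 48.1/58.69 = 0.8196, n(O) = 35/16.00 = 2.188, n(P) = 16.9/30.97 = 0.5457
Smallest is P at 0.5457 mol; normalising gives Ni 1.502, O 4.009, P 1.000
×2: Ni 3.00, O 8.02, P 2.00 → Ni3O8P2

Ni3O8P2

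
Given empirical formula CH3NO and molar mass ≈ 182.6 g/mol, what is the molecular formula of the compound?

Empirical-formula mass = 45.04 g/mol
n = 182.6 / 45.04 = 4.05 ≈ 4
Molecular formula = (CH3NO)4 = C4H12N4O4

C4H12N4O4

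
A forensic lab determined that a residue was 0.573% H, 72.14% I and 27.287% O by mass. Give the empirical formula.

HIO3

Assume 100 g: 0.573 g H, 72.14 g I, 27.287 g O.
n(H) = 0.573/1.008 = 0.5685, n(I) = 72.14/126.90 = 0.5685, n(O) = 27.287/16.00 = 1.705
Smallest is H at 0.5685 mol; normalising gives H 1.000, I 1.000, O 3.000
≈ 1:1:3 → HIO3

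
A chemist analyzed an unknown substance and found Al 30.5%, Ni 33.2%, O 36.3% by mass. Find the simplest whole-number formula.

Al2NiO4

Assume 100 g: 30.5 g Al, 33.2 g Ni, 36.3 g O.
Al: 30.5 g ÷ 26.98 g/mol = 1.13 mol
Ni: 33.2 g ÷ 58.69 g/mol = 0.5657 mol
O: 36.3 g ÷ 16.00 g/mol = 2.269 mol
Smallest is Ni at 0.5657 mol; normalising gives Al 1.998, Ni 1.000, O 4.011
Ratio ≈ 2:1:4, so the empirical formula is Al2NiO4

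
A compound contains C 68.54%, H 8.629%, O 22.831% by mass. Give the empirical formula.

Assume 100 g: 68.54 g C, 8.629 g H, 22.831 g O.
Moles — C: 68.54 / 12.01 = 5.707 mol; H: 8.629 / 1.008 = 8.561 mol; O: 22.831 / 16.00 = 1.427 mol
Ratios (÷ 1.427): C 3.999, H 5.999, O 1.000
→ C4H6O

C4H6O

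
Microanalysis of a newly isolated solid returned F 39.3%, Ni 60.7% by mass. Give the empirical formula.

F2Ni

Assume 100 g: 39.3 g F, 60.7 g Ni.
n(F) = 39.3/19.00 = 2.068, n(Ni) = 60.7/58.69 = 1.034
Smallest is Ni at 1.034 mol; normalising gives F 2.000, Ni 1.000
≈ 2:1 → F2Ni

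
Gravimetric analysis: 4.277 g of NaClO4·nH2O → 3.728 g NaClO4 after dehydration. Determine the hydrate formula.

NaClO4·H2O

Mass of water lost = 4.277 − 3.728 = 0.549 g → 0.549 / 18.02 = 0.03047 mol H2O
Molar mass of NaClO4 = 122.44 g/mol → mol NaClO4 = 3.728 / 122.44 = 0.03045
n = 0.03047 / 0.03045 = 1.00 ≈ 1 → NaClO4·H2O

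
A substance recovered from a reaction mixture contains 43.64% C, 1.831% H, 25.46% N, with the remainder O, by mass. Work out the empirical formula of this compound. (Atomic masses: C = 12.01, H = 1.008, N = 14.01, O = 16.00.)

Assume 100 g: 43.64 g C, 1.831 g H, 25.46 g N, 29.069 g O.
C: 43.64 g ÷ 12.01 g/mol = 3.634 mol
H: 1.831 g ÷ 1.008 g/mol = 1.816 mol
N: 25.46 g ÷ 14.01 g/mol = 1.817 mol
O: 29.069 g ÷ 16.00 g/mol = 1.817 mol
Smallest is H at 1.816 mol; normalising gives C 2.000, H 1.000, N 1.000, O 1.000
≈ 2:1:1:1 → C2HNO

C2HNO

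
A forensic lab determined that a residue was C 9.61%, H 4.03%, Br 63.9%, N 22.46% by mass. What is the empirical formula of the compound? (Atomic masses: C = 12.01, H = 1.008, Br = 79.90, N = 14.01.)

Assume 100 g: 9.61 g C, 4.03 g H, 63.9 g Br, 22.46 g N.
Moles — C: 9.61 / 12.01 = 0.8002 mol; H: 4.03 / 1.008 = 3.998 mol; Br: 63.9 / 79.90 = 0.7997 mol; N: 22.46 / 14.01 = 1.603 mol
Smallest is Br at 0.7997 mol; normalising gives C 1.001, H 4.999, Br 1.000, N 2.005
≈ 1:5:1:2 → CH5BrN2

CH5BrN2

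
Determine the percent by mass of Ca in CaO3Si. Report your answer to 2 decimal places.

34.50%

Molar mass = 1(40.08) + 3(16.00) + 1(28.09) = 116.170 g/mol
Mass of Ca per mole = 1 × 40.08 = 40.080 g
% Ca = 40.080 / 116.170 × 100 = 34.50%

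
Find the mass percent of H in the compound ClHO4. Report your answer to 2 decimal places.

1.00%

Molar mass = 1(35.45) + 1(1.008) + 4(16.00) = 100.458 g/mol
Mass of H per mole = 1 × 1.008 = 1.008 g
% H = 1.008 / 100.458 × 100 = 1.00%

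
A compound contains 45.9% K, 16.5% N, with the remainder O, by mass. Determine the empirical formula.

Assume 100 g: 45.9 g K, 16.5 g N, 37.6 g O.
Moles — K: 45.9 / 39.10 = 1.174 mol; N: 16.5 / 14.01 = 1.178 mol; O: 37.6 / 16.00 = 2.35 mol
Smallest is K at 1.174 mol; normalising gives K 1.000, N 1.003, O 2.002
Ratio ≈ 1:1:2, so the empirical formula is KNO2

KNO2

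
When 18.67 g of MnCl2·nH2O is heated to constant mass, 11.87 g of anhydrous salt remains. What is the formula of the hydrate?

Mass of water lost = 18.67 − 11.87 = 6.8 g → 6.8 / 18.02 = 0.3774 mol H2O
Molar mass of MnCl2 = 125.84 g/mol → mol MnCl2 = 11.87 / 125.84 = 0.09433
n = 0.3774 / 0.09433 = 4.00 ≈ 4 → MnCl2·4H2O

MnCl2·4H2O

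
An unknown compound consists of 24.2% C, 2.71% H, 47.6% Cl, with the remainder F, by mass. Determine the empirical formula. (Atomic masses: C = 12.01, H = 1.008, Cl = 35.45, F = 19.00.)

C3H4Cl2F2

Assume 100 g: 24.2 g C, 2.71 g H, 47.6 g Cl, 25.49 g F.
C: 24.2 g ÷ 12.01 g/mol = 2.015 mol
H: 2.71 g ÷ 1.008 g/mol = 2.688 mol
Cl: 47.6 g ÷ 35.45 g/mol = 1.343 mol
F: 25.49 g ÷ 19.00 g/mol = 1.342 mol
Divide by the smallest (1.342 mol F): C 1.502, H 2.004, Cl 1.001, F 1.000
×2: C 3.00, H 4.01, Cl 2.00, F 2.00 → C3H4Cl2F2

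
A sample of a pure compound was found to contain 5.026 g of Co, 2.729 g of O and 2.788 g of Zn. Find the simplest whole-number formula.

Co2O4Zn

n(Co) = 5.026/58.93 = 0.08529, n(O) = 2.729/16.00 = 0.1706, n(Zn) = 2.788/65.38 = 0.04264
Smallest is Zn at 0.04264 mol; normalising gives Co 2.000, O 4.000, Zn 1.000
Ratio ≈ 2:4:1, so the empirical formula is Co2O4Zn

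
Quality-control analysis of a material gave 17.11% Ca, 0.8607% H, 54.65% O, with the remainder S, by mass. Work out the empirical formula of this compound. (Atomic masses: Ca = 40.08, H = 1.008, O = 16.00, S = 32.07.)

Assume 100 g: 17.11 g Ca, 0.8607 g H, 54.65 g O, 27.379 g S.
Moles — Ca: 17.11 / 40.08 = 0.4269 mol; H: 0.8607 / 1.008 = 0.8539 mol; O: 54.65 / 16.00 = 3.416 mol; S: 27.379 / 32.07 = 0.8537 mol
Divide by the smallest (0.4269 mol Ca): Ca 1.000, H 2.000, O 8.001, S 2.000
→ CaH2O8S2

CaH2O8S2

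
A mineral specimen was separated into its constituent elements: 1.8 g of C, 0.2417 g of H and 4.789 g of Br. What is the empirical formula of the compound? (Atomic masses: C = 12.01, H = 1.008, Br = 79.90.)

n(C) = 1.8/12.01 = 0.1499, n(H) = 0.2417/1.008 = 0.2398, n(Br) = 4.789/79.90 = 0.05994
Divide by the smallest (0.05994 mol Br): C 2.501, H 4.001, Br 1.000
Multiply by 2: C 5.00, H 8.00, Br 2.00 → C5H8Br2

C5H8Br2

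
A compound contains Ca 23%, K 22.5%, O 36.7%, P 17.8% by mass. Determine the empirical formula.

Assume 100 g: 23 g Ca, 22.5 g K, 36.7 g O, 17.8 g P.
Ca: 23 g ÷ 40.08 g/mol = 0.5739 mol
K: 22.5 g ÷ 39.10 g/mol = 0.5754 mol
O: 36.7 g ÷ 16.00 g/mol = 2.294 mol
P: 17.8 g ÷ 30.97 g/mol = 0.5747 mol
Smallest is Ca at 0.5739 mol; normalising gives Ca 1.000, K 1.003, O 3.997, P 1.002
Ratio ≈ 1:1:4:1, so the empirical formula is CaKO4P

CaKO4P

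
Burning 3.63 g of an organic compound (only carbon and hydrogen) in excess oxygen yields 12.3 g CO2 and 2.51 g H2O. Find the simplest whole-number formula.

mol C = 12.3 / 44.01 = 0.2795; mass C = 0.2795 × 12.01 = 3.357 g
mol H = 2 × (2.51 / 18.02) = 0.2786; mass H = 0.2786 × 1.008 = 0.2808 g
Divide by the smallest (0.2786 mol H): C 1.003, H 1.000
→ CH

CH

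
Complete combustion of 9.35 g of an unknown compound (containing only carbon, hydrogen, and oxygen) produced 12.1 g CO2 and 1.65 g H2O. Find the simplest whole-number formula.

mol C = 12.1 / 44.01 = 0.2749; mass C = 0.2749 × 12.01 = 3.302 g
mol H = 2 × (1.65 / 18.02) = 0.1831; mass H = 0.1831 × 1.008 = 0.1846 g
mass O = 9.35 − (3.487) = 5.863 g → mol O = 0.3665
Ratios (÷ 0.1831): C 1.501, H 1.000, O 2.001
Multiply by 2: C 3.00, H 2.00, O 4.00 → C3H2O4

C3H2O4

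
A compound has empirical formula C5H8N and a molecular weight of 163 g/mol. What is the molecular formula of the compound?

Empirical-formula mass = 82.12 g/mol
n = 163 / 82.12 = 1.98 ≈ 2
Molecular formula = (C5H8N)2 = C10H16N2

C10H16N2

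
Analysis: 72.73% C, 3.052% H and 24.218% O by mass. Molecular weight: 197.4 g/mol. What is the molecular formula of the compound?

Assume 100 g: 72.73 g C, 3.052 g H, 24.218 g O.
C: 72.73 g ÷ 12.01 g/mol = 6.056 mol
H: 3.052 g ÷ 1.008 g/mol = 3.028 mol
O: 24.218 g ÷ 16.00 g/mol = 1.514 mol
Ratios (÷ 1.514): C 4.001, H 2.000, O 1.000
Ratio ≈ 4:2:1, so the empirical formula is C4H2O
Empirical-formula mass = 66.06 g/mol
n = 197.4 / 66.06 = 2.99 ≈ 3
Molecular formula = (C4H2O)×3 = C12H6O3

C12H6O3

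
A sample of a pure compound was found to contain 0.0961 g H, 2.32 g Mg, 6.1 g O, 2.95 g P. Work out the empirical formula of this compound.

H: 0.0961 g ÷ 1.008 g/mol = 0.09534 mol
Mg: 2.32 g ÷ 24.31 g/mol = 0.09543 mol
O: 6.1 g ÷ 16.00 g/mol = 0.3812 mol
P: 2.95 g ÷ 30.97 g/mol = 0.09525 mol
Divide by the smallest (0.09525 mol P): H 1.001, Mg 1.002, O 4.002, P 1.000
≈ 1:1:4:1 → HMgO4P

HMgO4P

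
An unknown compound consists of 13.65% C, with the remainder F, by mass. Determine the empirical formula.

Assume 100 g: 13.65 g C, 86.35 g F.
C: 13.65 g ÷ 12.01 g/mol = 1.137 mol
F: 86.35 g ÷ 19.00 g/mol = 4.545 mol
Ratios (÷ 1.137): C 1.000, F 3.999
≈ 1:4 → CF4

CF4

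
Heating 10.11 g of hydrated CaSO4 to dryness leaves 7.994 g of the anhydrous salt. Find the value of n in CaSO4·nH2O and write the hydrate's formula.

CaSO4·2H2O

Mass of water lost = 10.11 − 7.994 = 2.116 g → 2.116 / 18.02 = 0.1174 mol H2O
Molar mass of CaSO4 = 136.15 g/mol → mol CaSO4 = 7.994 / 136.15 = 0.05871
n = 0.1174 / 0.05871 = 2.00 ≈ 2 → CaSO4·2H2O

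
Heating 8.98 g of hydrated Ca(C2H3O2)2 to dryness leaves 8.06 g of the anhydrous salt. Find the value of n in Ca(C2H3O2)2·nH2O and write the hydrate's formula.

Mass of water lost = 8.98 − 8.06 = 0.92 g → 0.92 / 18.02 = 0.05105 mol H2O
Molar mass of Ca(C2H3O2)2 = 158.17 g/mol → mol Ca(C2H3O2)2 = 8.06 / 158.17 = 0.05096
n = 0.05105 / 0.05096 = 1.00 ≈ 1 → Ca(C2H3O2)2·H2O

Ca(C2H3O2)2·H2O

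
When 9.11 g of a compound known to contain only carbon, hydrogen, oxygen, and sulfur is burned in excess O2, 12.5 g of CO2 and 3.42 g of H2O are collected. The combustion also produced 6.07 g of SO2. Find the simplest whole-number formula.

mol C = 12.5 / 44.01 = 0.2840; mass C = 0.2840 × 12.01 = 3.411 g
mol H = 2 × (3.42 / 18.02) = 0.3796; mass H = 0.3796 × 1.008 = 0.3826 g
mol S = 6.07 / 64.07 = 0.09474; mass S = 3.038 g
mass O = 9.11 − (6.832) = 2.278 g → mol O = 0.1424
Smallest is S at 0.09474 mol; normalising gives C 2.998, H 4.007, O 1.503, S 1.000
Multiply by 2: C 6.00, H 8.01, O 3.01, S 2.00 → C6H8O3S2

C6H8O3S2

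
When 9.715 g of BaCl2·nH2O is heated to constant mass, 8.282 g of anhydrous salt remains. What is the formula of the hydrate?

BaCl2·2H2O

Mass of water lost = 9.715 − 8.282 = 1.433 g → 1.433 / 18.02 = 0.07952 mol H2O
Molar mass of BaCl2 = 208.23 g/mol → mol BaCl2 = 8.282 / 208.23 = 0.03977
n = 0.07952 / 0.03977 = 2.00 ≈ 2 → BaCl2·2H2O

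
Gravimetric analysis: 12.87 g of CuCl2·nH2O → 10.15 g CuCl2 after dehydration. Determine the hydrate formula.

CuCl2·2H2O

Mass of water lost = 12.87 − 10.15 = 2.72 g → 2.72 / 18.02 = 0.1509 mol H2O
Molar mass of CuCl2 = 134.45 g/mol → mol CuCl2 = 10.15 / 134.45 = 0.07549
n = 0.1509 / 0.07549 = 2.00 ≈ 2 → CuCl2·2H2O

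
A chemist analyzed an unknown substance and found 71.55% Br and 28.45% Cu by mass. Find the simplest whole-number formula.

Br2Cu

Assume 100 g: 71.55 g Br, 28.45 g Cu.
n(Br) = 71.55/79.90 = 0.8955, n(Cu) = 28.45/63.55 = 0.4477
Divide by the smallest (0.4477 mol Cu): Br 2.000, Cu 1.000
Ratio ≈ 2:1, so the empirical formula is Br2Cu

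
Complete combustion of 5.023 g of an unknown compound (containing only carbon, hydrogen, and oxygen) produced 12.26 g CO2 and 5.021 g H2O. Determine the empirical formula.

C4H8O

mol C = 12.26 / 44.01 = 0.2786; mass C = 0.2786 × 12.01 = 3.346 g
mol H = 2 × (5.021 / 18.02) = 0.5573; mass H = 0.5573 × 1.008 = 0.5617 g
mass O = 5.023 − (3.907) = 1.116 g → mol O = 0.06973
Divide by the smallest (0.06973 mol O): C 3.995, H 7.992, O 1.000
≈ 4:8:1 → C4H8O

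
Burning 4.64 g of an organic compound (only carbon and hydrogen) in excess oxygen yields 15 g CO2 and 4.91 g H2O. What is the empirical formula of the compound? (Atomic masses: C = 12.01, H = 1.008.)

mol C = 15 / 44.01 = 0.3408; mass C = 0.3408 × 12.01 = 4.093 g
mol H = 2 × (4.91 / 18.02) = 0.5450; mass H = 0.5450 × 1.008 = 0.5493 g
Smallest is C at 0.3408 mol; normalising gives C 1.000, H 1.599
Multiply by 5: C 5.00, H 7.99 → C5H8

C5H8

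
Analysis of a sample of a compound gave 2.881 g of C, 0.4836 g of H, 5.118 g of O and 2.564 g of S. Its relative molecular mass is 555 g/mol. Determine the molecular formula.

C: 2.881 g ÷ 12.01 g/mol = 0.2399 mol
H: 0.4836 g ÷ 1.008 g/mol = 0.4798 mol
O: 5.118 g ÷ 16.00 g/mol = 0.3199 mol
S: 2.564 g ÷ 32.07 g/mol = 0.07995 mol
Smallest is S at 0.07995 mol; normalising gives C 3.000, H 6.001, O 4.001, S 1.000
→ C3H6O4S
Empirical-formula mass = 138.15 g/mol
n = 555 / 138.15 = 4.02 ≈ 4
Molecular formula = (C3H6O4S)×4 = C12H24O16S4

C12H24O16S4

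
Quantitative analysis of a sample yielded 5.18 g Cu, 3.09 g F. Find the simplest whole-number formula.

Moles — Cu: 5.18 / 63.55 = 0.08151 mol; F: 3.09 / 19.00 = 0.1626 mol
Divide by the smallest (0.08151 mol Cu): Cu 1.000, F 1.995
→ CuF2

CuF2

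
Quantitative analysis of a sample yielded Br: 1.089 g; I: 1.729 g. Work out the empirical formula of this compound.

Br: 1.089 g ÷ 79.90 g/mol = 0.01363 mol
I: 1.729 g ÷ 126.90 g/mol = 0.01362 mol
Smallest is I at 0.01362 mol; normalising gives Br 1.000, I 1.000
≈ 1:1 → BrI

BrI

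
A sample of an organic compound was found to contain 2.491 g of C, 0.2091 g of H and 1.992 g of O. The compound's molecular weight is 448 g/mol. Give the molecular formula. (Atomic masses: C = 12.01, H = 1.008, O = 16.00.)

C20H20O12

n(C) = 2.491/12.01 = 0.2074, n(H) = 0.2091/1.008 = 0.2074, n(O) = 1.992/16.00 = 0.1245
Divide by the smallest (0.1245 mol O): C 1.666, H 1.666, O 1.000
×3: C 5.00, H 5.00, O 3.00 → C5H5O3
Empirical-formula mass = 113.09 g/mol
n = 448 / 113.09 = 3.96 ≈ 4
Molecular formula = (C5H5O3)×4 = C20H20O12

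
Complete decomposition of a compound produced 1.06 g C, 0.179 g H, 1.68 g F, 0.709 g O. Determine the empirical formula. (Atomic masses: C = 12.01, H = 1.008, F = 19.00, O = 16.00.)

Moles — C: 1.06 / 12.01 = 0.08826 mol; H: 0.179 / 1.008 = 0.1776 mol; F: 1.68 / 19.00 = 0.08842 mol; O: 0.709 / 16.00 = 0.04431 mol
Ratios (÷ 0.04431): C 1.992, H 4.007, F 1.995, O 1.000
→ C2H4F2O

C2H4F2O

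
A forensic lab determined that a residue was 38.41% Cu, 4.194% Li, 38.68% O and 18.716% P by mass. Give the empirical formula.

Assume 100 g: 38.41 g Cu, 4.194 g Li, 38.68 g O, 18.716 g P.
Moles — Cu: 38.41 / 63.55 = 0.6044 mol; Li: 4.194 / 6.94 = 0.6043 mol; O: 38.68 / 16.00 = 2.417 mol; P: 18.716 / 30.97 = 0.6043 mol
Smallest is Li at 0.6043 mol; normalising gives Cu 1.000, Li 1.000, O 4.000, P 1.000
Ratio ≈ 1:1:4:1, so the empirical formula is CuLiO4P

CuLiO4P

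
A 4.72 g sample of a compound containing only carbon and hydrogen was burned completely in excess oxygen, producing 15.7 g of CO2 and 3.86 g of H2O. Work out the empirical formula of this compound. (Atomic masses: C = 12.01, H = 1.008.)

C5H6

mol C = 15.7 / 44.01 = 0.3567; mass C = 0.3567 × 12.01 = 4.284 g
mol H = 2 × (3.86 / 18.02) = 0.4284; mass H = 0.4284 × 1.008 = 0.4318 g
Divide by the smallest (0.3567 mol C): C 1.000, H 1.201
Multiply by 5: C 5.00, H 6.00 → C5H6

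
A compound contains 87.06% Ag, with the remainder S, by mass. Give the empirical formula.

Assume 100 g: 87.06 g Ag, 12.94 g S.
Ag: 87.06 g ÷ 107.87 g/mol = 0.8071 mol
S: 12.94 g ÷ 32.07 g/mol = 0.4035 mol
Divide by the smallest (0.4035 mol S): Ag 2.000, S 1.000
≈ 2:1 → Ag2S

Ag2S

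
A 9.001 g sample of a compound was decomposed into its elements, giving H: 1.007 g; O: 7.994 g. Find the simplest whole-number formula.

n(H) = 1.007/1.008 = 0.999, n(O) = 7.994/16.00 = 0.4996
Ratios (÷ 0.4996): H 2.000, O 1.000
Ratio ≈ 2:1, so the empirical formula is H2O

H2O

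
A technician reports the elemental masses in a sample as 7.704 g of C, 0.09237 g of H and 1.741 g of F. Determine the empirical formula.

n(C) = 7.704/12.01 = 0.6415, n(H) = 0.09237/1.008 = 0.09164, n(F) = 1.741/19.00 = 0.09163
Smallest is F at 0.09163 mol; normalising gives C 7.000, H 1.000, F 1.000
Ratio ≈ 7:1:1, so the empirical formula is C7HF

C7HF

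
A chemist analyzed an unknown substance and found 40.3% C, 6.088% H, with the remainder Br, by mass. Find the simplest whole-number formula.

C5H9Br

Assume 100 g: 40.3 g C, 6.088 g H, 53.612 g Br.
Moles — C: 40.3 / 12.01 = 3.356 mol; H: 6.088 / 1.008 = 6.04 mol; Br: 53.612 / 79.90 = 0.671 mol
Ratios (÷ 0.671): C 5.001, H 9.001, Br 1.000
Ratio ≈ 5:9:1, so the empirical formula is C5H9Br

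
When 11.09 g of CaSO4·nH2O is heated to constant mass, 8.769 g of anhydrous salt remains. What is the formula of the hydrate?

CaSO4·2H2O

Mass of water lost = 11.09 − 8.769 = 2.321 g → 2.321 / 18.02 = 0.1288 mol H2O
Molar mass of CaSO4 = 136.15 g/mol → mol CaSO4 = 8.769 / 136.15 = 0.06441
n = 0.1288 / 0.06441 = 2.00 ≈ 2 → CaSO4·2H2O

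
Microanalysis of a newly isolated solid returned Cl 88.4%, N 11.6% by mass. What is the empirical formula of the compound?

Assume 100 g: 88.4 g Cl, 11.6 g N.
Cl: 88.4 g ÷ 35.45 g/mol = 2.494 mol
N: 11.6 g ÷ 14.01 g/mol = 0.828 mol
Divide by the smallest (0.828 mol N): Cl 3.012, N 1.000
Ratio ≈ 3:1, so the empirical formula is Cl3N

Cl3N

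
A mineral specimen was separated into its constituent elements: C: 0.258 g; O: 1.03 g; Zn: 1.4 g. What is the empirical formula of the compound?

Moles — C: 0.258 / 12.01 = 0.02148 mol; O: 1.03 / 16.00 = 0.06438 mol; Zn: 1.4 / 65.38 = 0.02141 mol
Divide by the smallest (0.02141 mol Zn): C 1.003, O 3.006, Zn 1.000
Ratio ≈ 1:3:1, so the empirical formula is CO3Zn

CO3Zn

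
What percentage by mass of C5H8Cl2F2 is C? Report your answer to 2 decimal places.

Molar mass = 5(12.01) + 8(1.008) + 2(35.45) + 2(19.00) = 177.014 g/mol
Mass of C per mole = 5 × 12.01 = 60.050 g
% C = 60.050 / 177.014 × 100 = 33.92%

33.92%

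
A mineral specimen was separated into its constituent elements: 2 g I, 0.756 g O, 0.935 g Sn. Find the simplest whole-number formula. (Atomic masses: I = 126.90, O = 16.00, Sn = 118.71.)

I2O6Sn

Moles — I: 2 / 126.90 = 0.01576 mol; O: 0.756 / 16.00 = 0.04725 mol; Sn: 0.935 / 118.71 = 0.007876 mol
Divide by the smallest (0.007876 mol Sn): I 2.001, O 5.999, Sn 1.000
≈ 2:6:1 → I2O6Sn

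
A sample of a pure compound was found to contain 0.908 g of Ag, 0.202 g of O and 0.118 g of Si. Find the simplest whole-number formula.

Moles — Ag: 0.908 / 107.87 = 0.008418 mol; O: 0.202 / 16.00 = 0.01263 mol; Si: 0.118 / 28.09 = 0.004201 mol
Divide by the smallest (0.004201 mol Si): Ag 2.004, O 3.005, Si 1.000
≈ 2:3:1 → Ag2O3Si

Ag2O3Si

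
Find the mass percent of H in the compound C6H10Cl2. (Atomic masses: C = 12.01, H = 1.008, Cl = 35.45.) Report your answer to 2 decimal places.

Molar mass = 6(12.01) + 10(1.008) + 2(35.45) = 153.040 g/mol
Mass of H per mole = 10 × 1.008 = 10.080 g
% H = 10.080 / 153.040 × 100 = 6.59%

6.59%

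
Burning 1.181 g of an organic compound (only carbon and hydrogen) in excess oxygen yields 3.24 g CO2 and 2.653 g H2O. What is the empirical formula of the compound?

CH4

mol C = 3.24 / 44.01 = 0.07362; mass C = 0.07362 × 12.01 = 0.8842 g
mol H = 2 × (2.653 / 18.02) = 0.2945; mass H = 0.2945 × 1.008 = 0.2968 g
Ratios (÷ 0.07362): C 1.000, H 4.000
≈ 1:4 → CH4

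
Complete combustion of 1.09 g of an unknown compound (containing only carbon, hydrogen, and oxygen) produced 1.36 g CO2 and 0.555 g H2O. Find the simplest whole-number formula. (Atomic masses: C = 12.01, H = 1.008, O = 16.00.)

mol C = 1.36 / 44.01 = 0.03090; mass C = 0.03090 × 12.01 = 0.3711 g
mol H = 2 × (0.555 / 18.02) = 0.06160; mass H = 0.06160 × 1.008 = 0.06209 g
mass O = 1.09 − (0.4332) = 0.6568 g → mol O = 0.04105
Divide by the smallest (0.0309 mol C): C 1.000, H 1.993, O 1.328
Multiply by 3: C 3.00, H 5.98, O 3.99 → C3H6O4

C3H6O4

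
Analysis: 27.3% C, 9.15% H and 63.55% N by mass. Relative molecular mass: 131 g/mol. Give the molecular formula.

Assume 100 g: 27.3 g C, 9.15 g H, 63.55 g N.
n(C) = 27.3/12.01 = 2.273, n(H) = 9.15/1.008 = 9.077, n(N) = 63.55/14.01 = 4.536
Divide by the smallest (2.273 mol C): C 1.000, H 3.993, N 1.996
→ CH4N2
Empirical-formula mass = 44.06 g/mol
n = 131 / 44.06 = 2.97 ≈ 3
Molecular formula = (CH4N2)×3 = C3H12N6

C3H12N6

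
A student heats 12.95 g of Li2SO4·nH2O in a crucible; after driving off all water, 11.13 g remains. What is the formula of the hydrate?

Li2SO4·H2O

Mass of water lost = 12.95 − 11.13 = 1.82 g → 1.82 / 18.02 = 0.101 mol H2O
Molar mass of Li2SO4 = 109.95 g/mol → mol Li2SO4 = 11.13 / 109.95 = 0.1012
n = 0.101 / 0.1012 = 1.00 ≈ 1 → Li2SO4·H2O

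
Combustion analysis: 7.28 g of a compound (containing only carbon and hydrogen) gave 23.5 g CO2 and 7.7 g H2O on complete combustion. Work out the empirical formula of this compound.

C5H8

mol C = 23.5 / 44.01 = 0.5340; mass C = 0.5340 × 12.01 = 6.413 g
mol H = 2 × (7.7 / 18.02) = 0.8546; mass H = 0.8546 × 1.008 = 0.8614 g
Ratios (÷ 0.534): C 1.000, H 1.600
Scaling by 5: C 5.00, H 8.00 → C5H8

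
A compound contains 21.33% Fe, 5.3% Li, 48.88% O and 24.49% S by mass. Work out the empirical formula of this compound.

Assume 100 g: 21.33 g Fe, 5.3 g Li, 48.88 g O, 24.49 g S.
Moles — Fe: 21.33 / 55.85 = 0.3819 mol; Li: 5.3 / 6.94 = 0.7637 mol; O: 48.88 / 16.00 = 3.055 mol; S: 24.49 / 32.07 = 0.7636 mol
Ratios (÷ 0.3819): Fe 1.000, Li 2.000, O 7.999, S 2.000
≈ 1:2:8:2 → FeLi2O8S2

FeLi2O8S2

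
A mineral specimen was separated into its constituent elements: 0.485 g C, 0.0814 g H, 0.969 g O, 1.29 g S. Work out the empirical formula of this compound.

n(C) = 0.485/12.01 = 0.04038, n(H) = 0.0814/1.008 = 0.08075, n(O) = 0.969/16.00 = 0.06056, n(S) = 1.29/32.07 = 0.04022
Smallest is S at 0.04022 mol; normalising gives C 1.004, H 2.008, O 1.506, S 1.000
Scaling by 2: C 2.01, H 4.02, O 3.01, S 2.00 → C2H4O3S2

C2H4O3S2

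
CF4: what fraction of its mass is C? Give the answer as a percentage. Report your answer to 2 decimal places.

13.65%

Molar mass = 1(12.01) + 4(19.00) = 88.010 g/mol
Mass of C per mole = 1 × 12.01 = 12.010 g
% C = 12.010 / 88.010 × 100 = 13.65%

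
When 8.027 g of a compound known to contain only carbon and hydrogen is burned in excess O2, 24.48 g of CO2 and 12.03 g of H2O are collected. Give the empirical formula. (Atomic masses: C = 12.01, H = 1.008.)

mol C = 24.48 / 44.01 = 0.5562; mass C = 0.5562 × 12.01 = 6.680 g
mol H = 2 × (12.03 / 18.02) = 1.335; mass H = 1.335 × 1.008 = 1.346 g
Divide by the smallest (0.5562 mol C): C 1.000, H 2.400
×5: C 5.00, H 12.00 → C5H12

C5H12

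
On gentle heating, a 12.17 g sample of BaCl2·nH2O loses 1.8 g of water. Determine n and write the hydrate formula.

BaCl2·2H2O

Mass of anhydrous BaCl2 = 12.17 − 1.8 = 10.37 g
mol H2O = 1.8 / 18.02 = 0.09989
Molar mass of BaCl2 = 208.23 g/mol → mol BaCl2 = 10.37 / 208.23 = 0.0498
n = 0.09989 / 0.0498 = 2.01 ≈ 2 → BaCl2·2H2O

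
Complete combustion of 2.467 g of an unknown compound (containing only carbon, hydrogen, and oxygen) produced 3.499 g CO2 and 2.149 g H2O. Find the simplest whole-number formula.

CH3O

mol C = 3.499 / 44.01 = 0.07950; mass C = 0.07950 × 12.01 = 0.9549 g
mol H = 2 × (2.149 / 18.02) = 0.2385; mass H = 0.2385 × 1.008 = 0.2404 g
mass O = 2.467 − (1.195) = 1.272 g → mol O = 0.07948
Ratios (÷ 0.07948): C 1.000, H 3.001, O 1.000
≈ 1:3:1 → CH3O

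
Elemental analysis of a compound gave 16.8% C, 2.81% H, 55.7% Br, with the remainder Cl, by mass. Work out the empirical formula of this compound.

Assume 100 g: 16.8 g C, 2.81 g H, 55.7 g Br, 24.69 g Cl.
n(C) = 16.8/12.01 = 1.399, n(H) = 2.81/1.008 = 2.788, n(Br) = 55.7/79.90 = 0.6971, n(Cl) = 24.69/35.45 = 0.6965
Smallest is Cl at 0.6965 mol; normalising gives C 2.008, H 4.003, Br 1.001, Cl 1.000
Ratio ≈ 2:4:1:1, so the empirical formula is C2H4BrCl

C2H4BrCl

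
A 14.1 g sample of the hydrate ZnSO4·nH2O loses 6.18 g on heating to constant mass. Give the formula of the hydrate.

Mass of anhydrous ZnSO4 = 14.1 − 6.18 = 7.92 g
mol H2O = 6.18 / 18.02 = 0.343
Molar mass of ZnSO4 = 161.45 g/mol → mol ZnSO4 = 7.92 / 161.45 = 0.04906
n = 0.343 / 0.04906 = 6.99 ≈ 7 → ZnSO4·7H2O

ZnSO4·7H2O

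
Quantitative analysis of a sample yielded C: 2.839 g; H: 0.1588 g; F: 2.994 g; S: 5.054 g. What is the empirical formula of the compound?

Moles — C: 2.839 / 12.01 = 0.2364 mol; H: 0.1588 / 1.008 = 0.1575 mol; F: 2.994 / 19.00 = 0.1576 mol; S: 5.054 / 32.07 = 0.1576 mol
Divide by the smallest (0.1575 mol H): C 1.500, H 1.000, F 1.000, S 1.000
Scaling by 2: C 3.00, H 2.00, F 2.00, S 2.00 → C3H2F2S2

C3H2F2S2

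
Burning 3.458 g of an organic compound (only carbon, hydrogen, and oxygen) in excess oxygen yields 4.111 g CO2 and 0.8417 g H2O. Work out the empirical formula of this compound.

C2H2O3

mol C = 4.111 / 44.01 = 0.09341; mass C = 0.09341 × 12.01 = 1.122 g
mol H = 2 × (0.8417 / 18.02) = 0.09342; mass H = 0.09342 × 1.008 = 0.09417 g
mass O = 3.458 − (1.216) = 2.242 g → mol O = 0.1401
Divide by the smallest (0.09341 mol C): C 1.000, H 1.000, O 1.500
Scaling by 2: C 2.00, H 2.00, O 3.00 → C2H2O3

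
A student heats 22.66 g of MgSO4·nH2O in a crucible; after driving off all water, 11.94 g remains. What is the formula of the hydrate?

MgSO4·6H2O

Mass of water lost = 22.66 − 11.94 = 10.72 g → 10.72 / 18.02 = 0.5949 mol H2O
Molar mass of MgSO4 = 120.38 g/mol → mol MgSO4 = 11.94 / 120.38 = 0.09919
n = 0.5949 / 0.09919 = 6.00 ≈ 6 → MgSO4·6H2O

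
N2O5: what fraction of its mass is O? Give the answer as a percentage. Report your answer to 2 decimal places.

Molar mass = 2(14.01) + 5(16.00) = 108.020 g/mol
Mass of O per mole = 5 × 16.00 = 80.000 g
% O = 80.000 / 108.020 × 100 = 74.06%

74.06%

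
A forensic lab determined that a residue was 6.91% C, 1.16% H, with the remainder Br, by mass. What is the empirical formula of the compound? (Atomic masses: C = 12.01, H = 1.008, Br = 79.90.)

CH2Br2

Assume 100 g: 6.91 g C, 1.16 g H, 91.93 g Br.
Moles — C: 6.91 / 12.01 = 0.5754 mol; H: 1.16 / 1.008 = 1.151 mol; Br: 91.93 / 79.90 = 1.151 mol
Smallest is C at 0.5754 mol; normalising gives C 1.000, H 2.000, Br 2.000
Ratio ≈ 1:2:2, so the empirical formula is CH2Br2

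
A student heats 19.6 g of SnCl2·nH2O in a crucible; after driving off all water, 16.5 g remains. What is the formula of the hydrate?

SnCl2·2H2O

Mass of water lost = 19.6 − 16.5 = 3.1 g → 3.1 / 18.02 = 0.172 mol H2O
Molar mass of SnCl2 = 189.61 g/mol → mol SnCl2 = 16.5 / 189.61 = 0.08702
n = 0.172 / 0.08702 = 1.98 ≈ 2 → SnCl2·2H2O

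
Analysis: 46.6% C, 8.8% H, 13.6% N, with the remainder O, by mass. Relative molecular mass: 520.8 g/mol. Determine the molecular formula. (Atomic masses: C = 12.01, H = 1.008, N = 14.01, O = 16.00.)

Assume 100 g: 46.6 g C, 8.8 g H, 13.6 g N, 31 g O.
C: 46.6 g ÷ 12.01 g/mol = 3.88 mol
H: 8.8 g ÷ 1.008 g/mol = 8.73 mol
N: 13.6 g ÷ 14.01 g/mol = 0.9707 mol
O: 31 g ÷ 16.00 g/mol = 1.938 mol
Smallest is N at 0.9707 mol; normalising gives C 3.997, H 8.993, N 1.000, O 1.996
≈ 4:9:1:2 → C4H9NO2
Empirical-formula mass = 103.12 g/mol
n = 520.8 / 103.12 = 5.05 ≈ 5
Molecular formula = (C4H9NO2)×5 = C20H45N5O10

C20H45N5O10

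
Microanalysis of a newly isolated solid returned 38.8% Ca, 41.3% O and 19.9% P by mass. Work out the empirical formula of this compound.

Assume 100 g: 38.8 g Ca, 41.3 g O, 19.9 g P.
Moles — Ca: 38.8 / 40.08 = 0.9681 mol; O: 41.3 / 16.00 = 2.581 mol; P: 19.9 / 30.97 = 0.6426 mol
Divide by the smallest (0.6426 mol P): Ca 1.507, O 4.017, P 1.000
Scaling by 2: Ca 3.01, O 8.03, P 2.00 → Ca3O8P2

Ca3O8P2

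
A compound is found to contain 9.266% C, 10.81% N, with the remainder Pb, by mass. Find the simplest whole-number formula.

Assume 100 g: 9.266 g C, 10.81 g N, 79.924 g Pb.
n(C) = 9.266/12.01 = 0.7715, n(N) = 10.81/14.01 = 0.7716, n(Pb) = 79.924/207.2 = 0.3857
Divide by the smallest (0.3857 mol Pb): C 2.000, N 2.000, Pb 1.000
Ratio ≈ 2:2:1, so the empirical formula is C2N2Pb

C2N2Pb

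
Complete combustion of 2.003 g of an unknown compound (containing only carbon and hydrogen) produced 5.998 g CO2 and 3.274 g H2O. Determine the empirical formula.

C3H8

mol C = 5.998 / 44.01 = 0.1363; mass C = 0.1363 × 12.01 = 1.637 g
mol H = 2 × (3.274 / 18.02) = 0.3634; mass H = 0.3634 × 1.008 = 0.3663 g
Smallest is C at 0.1363 mol; normalising gives C 1.000, H 2.666
Multiply by 3: C 3.00, H 8.00 → C3H8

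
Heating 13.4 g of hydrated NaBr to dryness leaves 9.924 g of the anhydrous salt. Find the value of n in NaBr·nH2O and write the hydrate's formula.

Mass of water lost = 13.4 − 9.924 = 3.476 g → 3.476 / 18.02 = 0.1929 mol H2O
Molar mass of NaBr = 102.89 g/mol → mol NaBr = 9.924 / 102.89 = 0.09645
n = 0.1929 / 0.09645 = 2.00 ≈ 2 → NaBr·2H2O

NaBr·2H2O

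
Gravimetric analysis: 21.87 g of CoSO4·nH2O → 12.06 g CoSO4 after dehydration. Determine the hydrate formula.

CoSO4·7H2O

Mass of water lost = 21.87 − 12.06 = 9.81 g → 9.81 / 18.02 = 0.5444 mol H2O
Molar mass of CoSO4 = 155.00 g/mol → mol CoSO4 = 12.06 / 155.00 = 0.07781
n = 0.5444 / 0.07781 = 7.00 ≈ 7 → CoSO4·7H2O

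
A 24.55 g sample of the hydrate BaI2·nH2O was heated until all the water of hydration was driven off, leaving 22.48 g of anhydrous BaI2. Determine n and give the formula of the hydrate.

BaI2·2H2O

Mass of water lost = 24.55 − 22.48 = 2.07 g → 2.07 / 18.02 = 0.1149 mol H2O
Molar mass of BaI2 = 391.13 g/mol → mol BaI2 = 22.48 / 391.13 = 0.05747
n = 0.1149 / 0.05747 = 2.00 ≈ 2 → BaI2·2H2O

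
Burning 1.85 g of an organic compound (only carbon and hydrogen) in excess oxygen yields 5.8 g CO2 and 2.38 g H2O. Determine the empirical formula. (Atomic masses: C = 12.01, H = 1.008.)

CH2

mol C = 5.8 / 44.01 = 0.1318; mass C = 0.1318 × 12.01 = 1.583 g
mol H = 2 × (2.38 / 18.02) = 0.2642; mass H = 0.2642 × 1.008 = 0.2663 g
Ratios (÷ 0.1318): C 1.000, H 2.004
≈ 1:2 → CH2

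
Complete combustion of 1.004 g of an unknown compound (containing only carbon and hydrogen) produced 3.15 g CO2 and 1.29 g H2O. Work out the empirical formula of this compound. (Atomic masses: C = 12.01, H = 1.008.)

mol C = 3.15 / 44.01 = 0.07157; mass C = 0.07157 × 12.01 = 0.8596 g
mol H = 2 × (1.29 / 18.02) = 0.1432; mass H = 0.1432 × 1.008 = 0.1443 g
Smallest is C at 0.07157 mol; normalising gives C 1.000, H 2.000
≈ 1:2 → CH2

CH2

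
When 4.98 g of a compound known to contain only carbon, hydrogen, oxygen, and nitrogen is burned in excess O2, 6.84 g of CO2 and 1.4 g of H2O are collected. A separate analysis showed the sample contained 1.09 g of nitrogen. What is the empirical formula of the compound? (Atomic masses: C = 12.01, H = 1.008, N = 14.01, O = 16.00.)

C4H4N2O3

mol C = 6.84 / 44.01 = 0.1554; mass C = 0.1554 × 12.01 = 1.867 g
mol H = 2 × (1.4 / 18.02) = 0.1554; mass H = 0.1554 × 1.008 = 0.1566 g
mol N = 1.09 / 14.01 = 0.07780
mass O = 4.98 − (3.113) = 1.867 g → mol O = 0.1167
Divide by the smallest (0.0778 mol N): C 1.998, H 1.997, N 1.000, O 1.500
Multiply by 2: C 4.00, H 3.99, N 2.00, O 3.00 → C4H4N2O3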